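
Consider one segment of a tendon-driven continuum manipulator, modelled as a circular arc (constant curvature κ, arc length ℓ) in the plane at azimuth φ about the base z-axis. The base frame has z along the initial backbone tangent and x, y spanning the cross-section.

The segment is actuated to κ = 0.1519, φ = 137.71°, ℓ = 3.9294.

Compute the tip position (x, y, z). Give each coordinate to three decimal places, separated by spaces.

θ = κ·ℓ = 0.1519 × 3.9294 = 0.59688 rad
ρ = (1 − cos θ)/κ = (1 − 0.82710)/0.1519 = 1.13828
z = sin θ / κ = 0.56206/0.1519 = 3.70021
x = ρ cos φ = 1.13828 × cos(137.71°) = -0.84204
y = ρ sin φ = 1.13828 × sin(137.71°) = 0.76593

-0.842 0.766 3.700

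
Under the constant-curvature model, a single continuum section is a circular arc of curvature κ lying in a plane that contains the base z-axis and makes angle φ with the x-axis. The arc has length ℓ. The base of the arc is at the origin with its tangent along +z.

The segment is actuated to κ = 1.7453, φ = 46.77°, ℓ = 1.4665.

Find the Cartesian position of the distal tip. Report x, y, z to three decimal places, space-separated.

0.720 0.766 0.315

θ = κ·ℓ = 1.7453 × 1.4665 = 2.55948 rad
ρ = (1 − cos θ)/κ = (1 − -0.83530)/1.7453 = 1.05157
z = sin θ / κ = 0.54979/1.7453 = 0.31501
x = ρ cos φ = 1.05157 × cos(46.77°) = 0.72025
y = ρ sin φ = 1.05157 × sin(46.77°) = 0.76618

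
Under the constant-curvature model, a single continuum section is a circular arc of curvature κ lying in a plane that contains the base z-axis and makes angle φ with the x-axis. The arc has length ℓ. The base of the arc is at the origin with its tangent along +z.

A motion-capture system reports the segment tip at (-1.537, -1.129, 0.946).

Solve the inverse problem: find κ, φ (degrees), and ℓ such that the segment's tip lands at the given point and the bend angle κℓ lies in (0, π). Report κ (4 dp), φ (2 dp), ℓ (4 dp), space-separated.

ρ = √(x²+y²) = √(-1.537² + -1.129²) = 1.90709
φ = atan2(y, x) mod 360° = atan2(-1.129, -1.537) = 216.2991°
|p|² = ρ² + z² = 1.90709² + 0.946² = 4.53193
κ = 2ρ / |p|² = 2×1.90709 / 4.53193 = 0.84163
θ = 2·atan2(ρ, z) = 2·atan2(1.90709, 0.946) = 2.22064 rad
ℓ = θ/κ = 2.22064/0.84163 = 2.63851

0.8416 216.30 2.6385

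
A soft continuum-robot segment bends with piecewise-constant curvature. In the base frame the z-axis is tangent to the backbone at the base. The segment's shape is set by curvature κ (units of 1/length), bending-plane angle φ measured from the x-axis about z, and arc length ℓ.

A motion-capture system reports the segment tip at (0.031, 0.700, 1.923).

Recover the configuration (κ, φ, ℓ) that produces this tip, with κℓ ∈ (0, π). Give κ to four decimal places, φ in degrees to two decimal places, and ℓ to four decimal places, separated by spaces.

0.3345 87.46 2.0889

ρ = √(x²+y²) = √(0.031² + 0.700²) = 0.70069
φ = atan2(y, x) mod 360° = atan2(0.700, 0.031) = 87.4643°
|p|² = ρ² + z² = 0.70069² + 1.923² = 4.18889
κ = 2ρ / |p|² = 2×0.70069 / 4.18889 = 0.33454
θ = 2·atan2(ρ, z) = 2·atan2(0.70069, 1.923) = 0.69884 rad
ℓ = θ/κ = 0.69884/0.33454 = 2.08893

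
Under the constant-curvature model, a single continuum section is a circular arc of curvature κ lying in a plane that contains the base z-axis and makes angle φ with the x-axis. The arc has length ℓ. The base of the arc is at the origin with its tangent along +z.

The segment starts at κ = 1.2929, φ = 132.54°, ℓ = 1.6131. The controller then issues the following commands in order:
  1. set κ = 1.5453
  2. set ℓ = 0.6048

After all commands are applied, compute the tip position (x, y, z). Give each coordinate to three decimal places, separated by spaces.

initial: κ=1.2929, φ=132.54°, ℓ=1.6131
cmd 1: set κ=1.5453 → (κ,φ,ℓ)=(1.5453,132.54°,1.6131) → tip=(-0.7861,0.8567,0.3910)
cmd 2: set ℓ=0.6048 → (κ,φ,ℓ)=(1.5453,132.54°,0.6048) → tip=(-0.1776,0.1935,0.5205)

-0.178 0.194 0.521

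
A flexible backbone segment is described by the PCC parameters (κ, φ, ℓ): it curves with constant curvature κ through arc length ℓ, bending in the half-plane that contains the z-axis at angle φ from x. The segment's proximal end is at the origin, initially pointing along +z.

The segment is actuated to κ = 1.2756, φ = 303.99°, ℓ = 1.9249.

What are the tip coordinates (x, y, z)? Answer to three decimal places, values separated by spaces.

0.777 -1.153 0.497

θ = κ·ℓ = 1.2756 × 1.9249 = 2.45540 rad
ρ = (1 − cos θ)/κ = (1 − -0.77367)/1.2756 = 1.39046
z = sin θ / κ = 0.63359/1.2756 = 0.49670
x = ρ cos φ = 1.39046 × cos(303.99°) = 0.77733
y = ρ sin φ = 1.39046 × sin(303.99°) = -1.15288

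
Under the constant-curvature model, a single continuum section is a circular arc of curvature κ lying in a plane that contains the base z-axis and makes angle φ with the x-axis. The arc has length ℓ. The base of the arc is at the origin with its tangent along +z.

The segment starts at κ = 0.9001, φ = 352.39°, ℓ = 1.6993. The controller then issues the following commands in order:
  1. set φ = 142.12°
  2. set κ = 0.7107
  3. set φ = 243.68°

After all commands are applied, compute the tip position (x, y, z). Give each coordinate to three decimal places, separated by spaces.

initial: κ=0.9001, φ=352.39°, ℓ=1.6993
cmd 1: set φ=142.12° → (κ,φ,ℓ)=(0.9001,142.12°,1.6993) → tip=(-0.8407,0.6540,1.1100)
cmd 2: set κ=0.7107 → (κ,φ,ℓ)=(0.7107,142.12°,1.6993) → tip=(-0.7161,0.5571,1.3153)
cmd 3: set φ=243.68° → (κ,φ,ℓ)=(0.7107,243.68°,1.6993) → tip=(-0.4023,-0.8132,1.3153)

-0.402 -0.813 1.315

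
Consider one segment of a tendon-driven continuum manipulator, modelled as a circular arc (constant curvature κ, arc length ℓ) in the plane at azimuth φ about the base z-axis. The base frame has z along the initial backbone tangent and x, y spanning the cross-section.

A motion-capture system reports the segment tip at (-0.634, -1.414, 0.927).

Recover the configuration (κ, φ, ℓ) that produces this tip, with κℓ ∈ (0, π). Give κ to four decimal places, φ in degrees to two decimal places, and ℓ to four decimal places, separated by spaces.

0.9505 245.85 2.1709

ρ = √(x²+y²) = √(-0.634² + -1.414²) = 1.54963
φ = atan2(y, x) mod 360° = atan2(-1.414, -0.634) = 245.8498°
|p|² = ρ² + z² = 1.54963² + 0.927² = 3.26068
κ = 2ρ / |p|² = 2×1.54963 / 3.26068 = 0.95049
θ = 2·atan2(ρ, z) = 2·atan2(1.54963, 0.927) = 2.06339 rad
ℓ = θ/κ = 2.06339/0.95049 = 2.17086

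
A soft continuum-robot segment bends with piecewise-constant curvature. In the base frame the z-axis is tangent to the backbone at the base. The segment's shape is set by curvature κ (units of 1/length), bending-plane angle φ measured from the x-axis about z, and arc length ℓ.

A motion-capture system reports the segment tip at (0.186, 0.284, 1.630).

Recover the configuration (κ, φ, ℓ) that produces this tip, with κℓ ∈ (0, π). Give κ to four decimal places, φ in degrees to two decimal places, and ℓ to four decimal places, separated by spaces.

0.2449 56.78 1.6767

ρ = √(x²+y²) = √(0.186² + 0.284²) = 0.33949
φ = atan2(y, x) mod 360° = atan2(0.284, 0.186) = 56.7780°
|p|² = ρ² + z² = 0.33949² + 1.630² = 2.77215
κ = 2ρ / |p|² = 2×0.33949 / 2.77215 = 0.24493
θ = 2·atan2(ρ, z) = 2·atan2(0.33949, 1.630) = 0.41068 rad
ℓ = θ/κ = 0.41068/0.24493 = 1.67674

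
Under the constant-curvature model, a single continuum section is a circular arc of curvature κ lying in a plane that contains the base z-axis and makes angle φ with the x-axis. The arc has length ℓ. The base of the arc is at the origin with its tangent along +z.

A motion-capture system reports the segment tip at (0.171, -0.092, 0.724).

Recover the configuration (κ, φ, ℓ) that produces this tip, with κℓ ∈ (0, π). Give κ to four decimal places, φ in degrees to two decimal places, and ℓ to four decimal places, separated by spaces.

ρ = √(x²+y²) = √(0.171² + -0.092²) = 0.19418
φ = atan2(y, x) mod 360° = atan2(-0.092, 0.171) = 331.7192°
|p|² = ρ² + z² = 0.19418² + 0.724² = 0.56188
κ = 2ρ / |p|² = 2×0.19418 / 0.56188 = 0.69117
θ = 2·atan2(ρ, z) = 2·atan2(0.19418, 0.724) = 0.52407 rad
ℓ = θ/κ = 0.52407/0.69117 = 0.75823

0.6912 331.72 0.7582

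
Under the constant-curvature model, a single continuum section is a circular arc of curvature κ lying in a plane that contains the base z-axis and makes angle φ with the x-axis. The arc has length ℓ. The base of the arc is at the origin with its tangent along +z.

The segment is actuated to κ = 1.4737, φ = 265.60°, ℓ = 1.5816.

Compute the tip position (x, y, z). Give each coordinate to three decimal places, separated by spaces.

-0.088 -1.143 0.492

θ = κ·ℓ = 1.4737 × 1.5816 = 2.33080 rad
ρ = (1 − cos θ)/κ = (1 − -0.68893)/1.4737 = 1.14605
z = sin θ / κ = 0.72483/1.4737 = 0.49184
x = ρ cos φ = 1.14605 × cos(265.60°) = -0.08792
y = ρ sin φ = 1.14605 × sin(265.60°) = -1.14267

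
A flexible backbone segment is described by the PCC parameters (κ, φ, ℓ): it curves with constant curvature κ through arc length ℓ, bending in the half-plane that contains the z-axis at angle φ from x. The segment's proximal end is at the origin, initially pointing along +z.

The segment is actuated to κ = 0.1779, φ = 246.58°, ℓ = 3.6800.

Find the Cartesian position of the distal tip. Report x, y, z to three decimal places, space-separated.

-0.462 -1.066 3.423

θ = κ·ℓ = 0.1779 × 3.6800 = 0.65467 rad
ρ = (1 − cos θ)/κ = (1 − 0.79325)/0.1779 = 1.16218
z = sin θ / κ = 0.60890/0.1779 = 3.42270
x = ρ cos φ = 1.16218 × cos(246.58°) = -0.46193
y = ρ sin φ = 1.16218 × sin(246.58°) = -1.06644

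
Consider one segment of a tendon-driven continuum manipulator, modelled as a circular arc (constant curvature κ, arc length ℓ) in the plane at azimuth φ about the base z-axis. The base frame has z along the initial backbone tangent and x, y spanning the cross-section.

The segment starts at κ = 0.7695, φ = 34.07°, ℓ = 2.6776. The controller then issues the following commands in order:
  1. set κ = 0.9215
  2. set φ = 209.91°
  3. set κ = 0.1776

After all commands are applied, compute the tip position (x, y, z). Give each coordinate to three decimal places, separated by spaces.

initial: κ=0.7695, φ=34.07°, ℓ=2.6776
cmd 1: set κ=0.9215 → (κ,φ,ℓ)=(0.9215,34.07°,2.6776) → tip=(1.6012,1.0829,0.6774)
cmd 2: set φ=209.91° → (κ,φ,ℓ)=(0.9215,209.91°,2.6776) → tip=(-1.6755,-0.9638,0.6774)
cmd 3: set κ=0.1776 → (κ,φ,ℓ)=(0.1776,209.91°,2.6776) → tip=(-0.5415,-0.3115,2.5778)

-0.542 -0.312 2.578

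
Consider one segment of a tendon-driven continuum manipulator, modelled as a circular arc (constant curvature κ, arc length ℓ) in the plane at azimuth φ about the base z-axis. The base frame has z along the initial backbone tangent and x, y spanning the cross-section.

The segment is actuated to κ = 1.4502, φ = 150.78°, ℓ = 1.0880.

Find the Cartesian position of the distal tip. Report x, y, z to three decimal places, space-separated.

-0.606 0.339 0.690

θ = κ·ℓ = 1.4502 × 1.0880 = 1.57782 rad
ρ = (1 − cos θ)/κ = (1 − -0.00702)/1.4502 = 0.69440
z = sin θ / κ = 0.99998/1.4502 = 0.68954
x = ρ cos φ = 0.69440 × cos(150.78°) = -0.60604
y = ρ sin φ = 0.69440 × sin(150.78°) = 0.33898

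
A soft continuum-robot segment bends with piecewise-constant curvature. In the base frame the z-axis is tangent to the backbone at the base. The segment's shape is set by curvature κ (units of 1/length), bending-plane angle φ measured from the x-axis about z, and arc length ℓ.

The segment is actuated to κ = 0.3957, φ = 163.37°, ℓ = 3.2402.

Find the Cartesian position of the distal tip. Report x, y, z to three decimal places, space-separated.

θ = κ·ℓ = 0.3957 × 3.2402 = 1.28215 rad
ρ = (1 − cos θ)/κ = (1 − 0.28466)/0.3957 = 1.80779
z = sin θ / κ = 0.95863/0.3957 = 2.42262
x = ρ cos φ = 1.80779 × cos(163.37°) = -1.73218
y = ρ sin φ = 1.80779 × sin(163.37°) = 0.51737

-1.732 0.517 2.423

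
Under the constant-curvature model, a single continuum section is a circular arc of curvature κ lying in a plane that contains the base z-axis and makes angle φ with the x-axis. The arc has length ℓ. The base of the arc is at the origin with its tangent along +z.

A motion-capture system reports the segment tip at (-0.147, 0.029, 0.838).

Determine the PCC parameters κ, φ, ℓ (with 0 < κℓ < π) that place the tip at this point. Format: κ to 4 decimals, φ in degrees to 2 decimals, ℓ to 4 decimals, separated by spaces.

ρ = √(x²+y²) = √(-0.147² + 0.029²) = 0.14983
φ = atan2(y, x) mod 360° = atan2(0.029, -0.147) = 168.8401°
|p|² = ρ² + z² = 0.14983² + 0.838² = 0.72469
κ = 2ρ / |p|² = 2×0.14983 / 0.72469 = 0.41351
θ = 2·atan2(ρ, z) = 2·atan2(0.14983, 0.838) = 0.35386 rad
ℓ = θ/κ = 0.35386/0.41351 = 0.85575

0.4135 168.84 0.8557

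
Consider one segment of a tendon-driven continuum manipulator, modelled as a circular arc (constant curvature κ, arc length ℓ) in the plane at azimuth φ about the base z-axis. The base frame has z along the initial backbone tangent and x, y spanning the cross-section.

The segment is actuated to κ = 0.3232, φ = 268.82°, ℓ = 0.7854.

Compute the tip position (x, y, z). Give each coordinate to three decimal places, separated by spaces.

-0.002 -0.099 0.777

θ = κ·ℓ = 0.3232 × 0.7854 = 0.25384 rad
ρ = (1 − cos θ)/κ = (1 − 0.96795)/0.3232 = 0.09915
z = sin θ / κ = 0.25112/0.3232 = 0.77699
x = ρ cos φ = 0.09915 × cos(268.82°) = -0.00204
y = ρ sin φ = 0.09915 × sin(268.82°) = -0.09913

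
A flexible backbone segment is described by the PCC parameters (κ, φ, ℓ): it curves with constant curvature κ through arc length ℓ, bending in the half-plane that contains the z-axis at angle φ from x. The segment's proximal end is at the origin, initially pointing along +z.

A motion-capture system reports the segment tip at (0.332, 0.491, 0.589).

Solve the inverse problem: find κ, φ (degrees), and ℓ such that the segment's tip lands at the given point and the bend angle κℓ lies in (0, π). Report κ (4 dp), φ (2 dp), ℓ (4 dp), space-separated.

ρ = √(x²+y²) = √(0.332² + 0.491²) = 0.59271
φ = atan2(y, x) mod 360° = atan2(0.491, 0.332) = 55.9346°
|p|² = ρ² + z² = 0.59271² + 0.589² = 0.69823
κ = 2ρ / |p|² = 2×0.59271 / 0.69823 = 1.69776
θ = 2·atan2(ρ, z) = 2·atan2(0.59271, 0.589) = 1.57708 rad
ℓ = θ/κ = 1.57708/1.69776 = 0.92892

1.6978 55.93 0.9289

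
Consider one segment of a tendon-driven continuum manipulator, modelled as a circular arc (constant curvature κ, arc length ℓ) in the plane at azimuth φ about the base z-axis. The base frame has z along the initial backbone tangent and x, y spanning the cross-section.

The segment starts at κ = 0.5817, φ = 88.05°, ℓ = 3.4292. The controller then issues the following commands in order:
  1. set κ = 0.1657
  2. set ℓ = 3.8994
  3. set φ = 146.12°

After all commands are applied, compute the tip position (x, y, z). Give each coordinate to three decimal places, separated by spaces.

initial: κ=0.5817, φ=88.05°, ℓ=3.4292
cmd 1: set κ=0.1657 → (κ,φ,ℓ)=(0.1657,88.05°,3.4292) → tip=(0.0323,0.9478,3.2476)
cmd 2: set ℓ=3.8994 → (κ,φ,ℓ)=(0.1657,88.05°,3.8994) → tip=(0.0414,1.2158,3.6337)
cmd 3: set φ=146.12° → (κ,φ,ℓ)=(0.1657,146.12°,3.8994) → tip=(-1.0100,0.6782,3.6337)

-1.010 0.678 3.634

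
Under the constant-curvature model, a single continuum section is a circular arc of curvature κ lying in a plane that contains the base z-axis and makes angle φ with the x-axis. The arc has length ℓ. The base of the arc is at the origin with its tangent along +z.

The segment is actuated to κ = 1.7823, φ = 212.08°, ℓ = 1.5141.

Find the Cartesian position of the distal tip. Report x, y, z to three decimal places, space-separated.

θ = κ·ℓ = 1.7823 × 1.5141 = 2.69858 rad
ρ = (1 − cos θ)/κ = (1 − -0.90346)/1.7823 = 1.06798
z = sin θ / κ = 0.42866/1.7823 = 0.24051
x = ρ cos φ = 1.06798 × cos(212.08°) = -0.90491
y = ρ sin φ = 1.06798 × sin(212.08°) = -0.56721

-0.905 -0.567 0.241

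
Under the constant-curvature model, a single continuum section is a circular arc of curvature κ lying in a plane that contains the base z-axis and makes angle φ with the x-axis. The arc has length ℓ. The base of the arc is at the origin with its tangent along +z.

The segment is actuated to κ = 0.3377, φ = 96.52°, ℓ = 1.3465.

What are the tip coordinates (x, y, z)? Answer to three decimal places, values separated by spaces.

θ = κ·ℓ = 0.3377 × 1.3465 = 0.45471 rad
ρ = (1 − cos θ)/κ = (1 − 0.89839)/0.3377 = 0.30090
z = sin θ / κ = 0.43920/0.3377 = 1.30058
x = ρ cos φ = 0.30090 × cos(96.52°) = -0.03417
y = ρ sin φ = 0.30090 × sin(96.52°) = 0.29895

-0.034 0.299 1.301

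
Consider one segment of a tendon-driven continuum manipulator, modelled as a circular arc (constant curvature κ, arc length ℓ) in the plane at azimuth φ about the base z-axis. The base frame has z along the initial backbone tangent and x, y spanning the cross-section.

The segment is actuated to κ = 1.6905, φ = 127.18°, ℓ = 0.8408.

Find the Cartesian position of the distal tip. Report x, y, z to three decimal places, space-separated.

-0.304 0.401 0.585

θ = κ·ℓ = 1.6905 × 0.8408 = 1.42137 rad
ρ = (1 − cos θ)/κ = (1 − 0.14887)/1.6905 = 0.50348
z = sin θ / κ = 0.98886/1.6905 = 0.58495
x = ρ cos φ = 0.50348 × cos(127.18°) = -0.30426
y = ρ sin φ = 0.50348 × sin(127.18°) = 0.40114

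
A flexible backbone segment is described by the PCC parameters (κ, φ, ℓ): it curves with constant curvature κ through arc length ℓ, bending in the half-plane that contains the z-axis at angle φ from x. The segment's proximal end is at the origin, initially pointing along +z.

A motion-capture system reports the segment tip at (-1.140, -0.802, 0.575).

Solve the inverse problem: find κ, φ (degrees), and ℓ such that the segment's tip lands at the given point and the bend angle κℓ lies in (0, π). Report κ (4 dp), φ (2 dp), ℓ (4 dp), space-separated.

ρ = √(x²+y²) = √(-1.140² + -0.802²) = 1.39385
φ = atan2(y, x) mod 360° = atan2(-0.802, -1.140) = 215.1267°
|p|² = ρ² + z² = 1.39385² + 0.575² = 2.27343
κ = 2ρ / |p|² = 2×1.39385 / 2.27343 = 1.22621
θ = 2·atan2(ρ, z) = 2·atan2(1.39385, 0.575) = 2.35907 rad
ℓ = θ/κ = 2.35907/1.22621 = 1.92388

1.2262 215.13 1.9239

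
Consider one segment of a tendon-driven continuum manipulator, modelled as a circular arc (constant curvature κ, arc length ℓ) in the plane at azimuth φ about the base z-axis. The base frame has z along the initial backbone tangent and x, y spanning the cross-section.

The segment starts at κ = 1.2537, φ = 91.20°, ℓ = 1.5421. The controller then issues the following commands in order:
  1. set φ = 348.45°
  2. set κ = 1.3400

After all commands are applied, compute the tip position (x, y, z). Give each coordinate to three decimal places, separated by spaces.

1.079 -0.220 0.656

initial: κ=1.2537, φ=91.20°, ℓ=1.5421
cmd 1: set φ=348.45° → (κ,φ,ℓ)=(1.2537,348.45°,1.5421) → tip=(1.0586,-0.2163,0.7458)
cmd 2: set κ=1.3400 → (κ,φ,ℓ)=(1.3400,348.45°,1.5421) → tip=(1.0789,-0.2205,0.6565)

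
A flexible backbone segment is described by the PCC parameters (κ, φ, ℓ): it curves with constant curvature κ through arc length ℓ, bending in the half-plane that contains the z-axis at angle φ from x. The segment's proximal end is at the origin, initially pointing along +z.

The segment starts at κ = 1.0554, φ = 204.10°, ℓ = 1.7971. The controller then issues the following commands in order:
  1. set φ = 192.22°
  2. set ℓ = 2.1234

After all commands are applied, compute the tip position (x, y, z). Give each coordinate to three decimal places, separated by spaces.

-1.501 -0.325 0.743

initial: κ=1.0554, φ=204.10°, ℓ=1.7971
cmd 1: set φ=192.22° → (κ,φ,ℓ)=(1.0554,192.22°,1.7971) → tip=(-1.2225,-0.2648,0.8976)
cmd 2: set ℓ=2.1234 → (κ,φ,ℓ)=(1.0554,192.22°,2.1234) → tip=(-1.5013,-0.3251,0.7425)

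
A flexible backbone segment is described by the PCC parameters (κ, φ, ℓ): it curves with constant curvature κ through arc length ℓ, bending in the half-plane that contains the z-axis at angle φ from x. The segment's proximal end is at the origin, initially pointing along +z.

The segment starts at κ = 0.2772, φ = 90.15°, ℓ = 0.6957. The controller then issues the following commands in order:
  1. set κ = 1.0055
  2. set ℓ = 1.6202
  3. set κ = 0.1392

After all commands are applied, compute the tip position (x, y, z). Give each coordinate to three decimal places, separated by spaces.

initial: κ=0.2772, φ=90.15°, ℓ=0.6957
cmd 1: set κ=1.0055 → (κ,φ,ℓ)=(1.0055,90.15°,0.6957) → tip=(-0.0006,0.2336,0.6403)
cmd 2: set ℓ=1.6202 → (κ,φ,ℓ)=(1.0055,90.15°,1.6202) → tip=(-0.0028,1.0525,0.9928)
cmd 3: set κ=0.1392 → (κ,φ,ℓ)=(0.1392,90.15°,1.6202) → tip=(-0.0005,0.1819,1.6065)

-0.000 0.182 1.606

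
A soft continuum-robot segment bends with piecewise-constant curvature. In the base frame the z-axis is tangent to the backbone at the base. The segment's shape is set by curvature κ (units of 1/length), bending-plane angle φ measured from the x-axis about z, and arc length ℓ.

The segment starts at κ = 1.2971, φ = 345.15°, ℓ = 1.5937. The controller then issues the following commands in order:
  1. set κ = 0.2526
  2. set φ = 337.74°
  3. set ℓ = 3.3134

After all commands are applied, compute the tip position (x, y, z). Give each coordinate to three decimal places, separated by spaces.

initial: κ=1.2971, φ=345.15°, ℓ=1.5937
cmd 1: set κ=0.2526 → (κ,φ,ℓ)=(0.2526,345.15°,1.5937) → tip=(0.3059,-0.0811,1.5510)
cmd 2: set φ=337.74° → (κ,φ,ℓ)=(0.2526,337.74°,1.5937) → tip=(0.2929,-0.1199,1.5510)
cmd 3: set ℓ=3.3134 → (κ,φ,ℓ)=(0.2526,337.74°,3.3134) → tip=(1.2101,-0.4953,2.9399)

1.210 -0.495 2.940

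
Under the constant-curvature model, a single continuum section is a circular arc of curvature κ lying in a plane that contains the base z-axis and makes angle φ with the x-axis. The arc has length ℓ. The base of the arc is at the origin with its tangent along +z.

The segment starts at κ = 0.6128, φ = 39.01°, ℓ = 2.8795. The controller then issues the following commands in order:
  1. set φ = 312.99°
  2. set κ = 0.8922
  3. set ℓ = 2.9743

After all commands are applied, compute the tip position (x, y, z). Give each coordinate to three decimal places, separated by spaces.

initial: κ=0.6128, φ=39.01°, ℓ=2.8795
cmd 1: set φ=312.99° → (κ,φ,ℓ)=(0.6128,312.99°,2.8795) → tip=(1.3270,-1.4235,1.6013)
cmd 2: set κ=0.8922 → (κ,φ,ℓ)=(0.8922,312.99°,2.8795) → tip=(1.4067,-1.5090,0.6072)
cmd 3: set ℓ=2.9743 → (κ,φ,ℓ)=(0.8922,312.99°,2.9743) → tip=(1.4393,-1.5440,0.5254)

1.439 -1.544 0.525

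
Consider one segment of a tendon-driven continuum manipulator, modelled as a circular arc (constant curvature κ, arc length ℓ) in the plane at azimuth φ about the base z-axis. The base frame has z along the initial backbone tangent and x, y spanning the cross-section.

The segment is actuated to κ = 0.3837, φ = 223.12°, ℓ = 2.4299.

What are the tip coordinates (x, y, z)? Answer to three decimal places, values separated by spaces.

-0.769 -0.720 2.093

θ = κ·ℓ = 0.3837 × 2.4299 = 0.93235 rad
ρ = (1 − cos θ)/κ = (1 − 0.59595)/0.3837 = 1.05305
z = sin θ / κ = 0.80302/0.3837 = 2.09284
x = ρ cos φ = 1.05305 × cos(223.12°) = -0.76864
y = ρ sin φ = 1.05305 × sin(223.12°) = -0.71979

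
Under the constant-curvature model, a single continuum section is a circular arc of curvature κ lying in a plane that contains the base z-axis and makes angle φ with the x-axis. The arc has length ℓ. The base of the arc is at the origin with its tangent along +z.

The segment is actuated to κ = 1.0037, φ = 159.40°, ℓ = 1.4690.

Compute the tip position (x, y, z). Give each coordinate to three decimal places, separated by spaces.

θ = κ·ℓ = 1.0037 × 1.4690 = 1.47444 rad
ρ = (1 − cos θ)/κ = (1 − 0.09621)/1.0037 = 0.90046
z = sin θ / κ = 0.99536/1.0037 = 0.99169
x = ρ cos φ = 0.90046 × cos(159.40°) = -0.84288
y = ρ sin φ = 0.90046 × sin(159.40°) = 0.31682

-0.843 0.317 0.992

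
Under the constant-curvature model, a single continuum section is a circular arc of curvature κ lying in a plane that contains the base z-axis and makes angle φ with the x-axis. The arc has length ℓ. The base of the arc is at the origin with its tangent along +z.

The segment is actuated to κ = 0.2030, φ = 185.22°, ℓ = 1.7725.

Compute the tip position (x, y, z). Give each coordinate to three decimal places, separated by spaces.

θ = κ·ℓ = 0.2030 × 1.7725 = 0.35982 rad
ρ = (1 − cos θ)/κ = (1 − 0.93596)/0.2030 = 0.31546
z = sin θ / κ = 0.35210/0.2030 = 1.73450
x = ρ cos φ = 0.31546 × cos(185.22°) = -0.31415
y = ρ sin φ = 0.31546 × sin(185.22°) = -0.02870

-0.314 -0.029 1.734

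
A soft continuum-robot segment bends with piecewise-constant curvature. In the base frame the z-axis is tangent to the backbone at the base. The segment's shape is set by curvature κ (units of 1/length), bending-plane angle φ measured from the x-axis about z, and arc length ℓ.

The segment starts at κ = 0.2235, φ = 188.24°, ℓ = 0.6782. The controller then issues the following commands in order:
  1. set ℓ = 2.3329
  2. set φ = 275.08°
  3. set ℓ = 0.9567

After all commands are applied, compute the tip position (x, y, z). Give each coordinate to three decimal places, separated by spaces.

0.009 -0.101 0.949

initial: κ=0.2235, φ=188.24°, ℓ=0.6782
cmd 1: set ℓ=2.3329 → (κ,φ,ℓ)=(0.2235,188.24°,2.3329) → tip=(-0.5884,-0.0852,2.2286)
cmd 2: set φ=275.08° → (κ,φ,ℓ)=(0.2235,275.08°,2.3329) → tip=(0.0526,-0.5922,2.2286)
cmd 3: set ℓ=0.9567 → (κ,φ,ℓ)=(0.2235,275.08°,0.9567) → tip=(0.0090,-0.1015,0.9494)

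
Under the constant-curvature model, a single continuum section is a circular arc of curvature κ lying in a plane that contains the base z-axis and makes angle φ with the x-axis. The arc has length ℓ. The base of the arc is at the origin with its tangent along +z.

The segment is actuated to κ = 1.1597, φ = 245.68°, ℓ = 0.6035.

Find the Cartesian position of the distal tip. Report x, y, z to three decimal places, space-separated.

-0.083 -0.185 0.555

θ = κ·ℓ = 1.1597 × 0.6035 = 0.69988 rad
ρ = (1 − cos θ)/κ = (1 − 0.76492)/1.1597 = 0.20271
z = sin θ / κ = 0.64413/1.1597 = 0.55542
x = ρ cos φ = 0.20271 × cos(245.68°) = -0.08348
y = ρ sin φ = 0.20271 × sin(245.68°) = -0.18472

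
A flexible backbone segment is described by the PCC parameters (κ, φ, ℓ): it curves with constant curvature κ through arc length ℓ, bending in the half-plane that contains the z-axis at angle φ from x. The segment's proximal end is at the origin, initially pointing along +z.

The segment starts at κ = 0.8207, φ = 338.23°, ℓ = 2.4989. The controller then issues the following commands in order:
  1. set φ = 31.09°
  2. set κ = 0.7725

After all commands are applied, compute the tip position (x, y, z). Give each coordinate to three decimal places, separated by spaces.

1.499 0.904 1.212

initial: κ=0.8207, φ=338.23°, ℓ=2.4989
cmd 1: set φ=31.09° → (κ,φ,ℓ)=(0.8207,31.09°,2.4989) → tip=(1.5253,0.9198,1.0807)
cmd 2: set κ=0.7725 → (κ,φ,ℓ)=(0.7725,31.09°,2.4989) → tip=(1.4987,0.9037,1.2117)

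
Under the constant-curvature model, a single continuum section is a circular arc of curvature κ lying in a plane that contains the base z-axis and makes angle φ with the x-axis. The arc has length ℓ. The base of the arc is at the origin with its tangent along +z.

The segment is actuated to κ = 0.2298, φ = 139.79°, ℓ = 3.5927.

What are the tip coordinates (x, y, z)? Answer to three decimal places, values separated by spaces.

θ = κ·ℓ = 0.2298 × 3.5927 = 0.82560 rad
ρ = (1 − cos θ)/κ = (1 − 0.67811)/0.2298 = 1.40072
z = sin θ / κ = 0.73496/0.2298 = 3.19824
x = ρ cos φ = 1.40072 × cos(139.79°) = -1.06971
y = ρ sin φ = 1.40072 × sin(139.79°) = 0.90429

-1.070 0.904 3.198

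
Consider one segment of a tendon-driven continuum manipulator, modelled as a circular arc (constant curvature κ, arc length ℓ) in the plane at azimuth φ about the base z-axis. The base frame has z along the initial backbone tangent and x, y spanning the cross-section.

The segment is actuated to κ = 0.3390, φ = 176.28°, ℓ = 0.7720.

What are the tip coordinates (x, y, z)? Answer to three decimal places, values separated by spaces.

θ = κ·ℓ = 0.3390 × 0.7720 = 0.26171 rad
ρ = (1 − cos θ)/κ = (1 − 0.96595)/0.3390 = 0.10044
z = sin θ / κ = 0.25873/0.3390 = 0.76322
x = ρ cos φ = 0.10044 × cos(176.28°) = -0.10023
y = ρ sin φ = 0.10044 × sin(176.28°) = 0.00652

-0.100 0.007 0.763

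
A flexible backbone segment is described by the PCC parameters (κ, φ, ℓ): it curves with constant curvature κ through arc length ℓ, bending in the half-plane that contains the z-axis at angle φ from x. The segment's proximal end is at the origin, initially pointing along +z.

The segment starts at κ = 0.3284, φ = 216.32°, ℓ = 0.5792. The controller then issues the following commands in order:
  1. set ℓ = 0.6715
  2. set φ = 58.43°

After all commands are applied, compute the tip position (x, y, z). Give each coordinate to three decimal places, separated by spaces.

initial: κ=0.3284, φ=216.32°, ℓ=0.5792
cmd 1: set ℓ=0.6715 → (κ,φ,ℓ)=(0.3284,216.32°,0.6715) → tip=(-0.0594,-0.0437,0.6661)
cmd 2: set φ=58.43° → (κ,φ,ℓ)=(0.3284,58.43°,0.6715) → tip=(0.0386,0.0628,0.6661)

0.039 0.063 0.666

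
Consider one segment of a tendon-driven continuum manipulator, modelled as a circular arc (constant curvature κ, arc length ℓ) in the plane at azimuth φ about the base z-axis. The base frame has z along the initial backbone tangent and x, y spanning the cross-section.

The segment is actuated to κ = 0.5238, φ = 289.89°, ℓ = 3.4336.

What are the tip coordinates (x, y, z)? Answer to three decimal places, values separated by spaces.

0.796 -2.201 1.860

θ = κ·ℓ = 0.5238 × 3.4336 = 1.79852 rad
ρ = (1 − cos θ)/κ = (1 − -0.22576)/0.5238 = 2.34013
z = sin θ / κ = 0.97418/0.5238 = 1.85984
x = ρ cos φ = 2.34013 × cos(289.89°) = 0.79615
y = ρ sin φ = 2.34013 × sin(289.89°) = -2.20054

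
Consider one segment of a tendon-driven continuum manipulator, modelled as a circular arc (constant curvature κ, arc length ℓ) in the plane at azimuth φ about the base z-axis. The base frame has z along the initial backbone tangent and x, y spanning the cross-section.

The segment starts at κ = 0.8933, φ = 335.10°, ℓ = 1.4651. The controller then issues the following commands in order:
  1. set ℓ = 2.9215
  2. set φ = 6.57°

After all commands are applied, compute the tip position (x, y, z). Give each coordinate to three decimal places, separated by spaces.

initial: κ=0.8933, φ=335.10°, ℓ=1.4651
cmd 1: set ℓ=2.9215 → (κ,φ,ℓ)=(0.8933,335.10°,2.9215) → tip=(1.8905,-0.8776,0.5677)
cmd 2: set φ=6.57° → (κ,φ,ℓ)=(0.8933,6.57°,2.9215) → tip=(2.0706,0.2385,0.5677)

2.071 0.238 0.568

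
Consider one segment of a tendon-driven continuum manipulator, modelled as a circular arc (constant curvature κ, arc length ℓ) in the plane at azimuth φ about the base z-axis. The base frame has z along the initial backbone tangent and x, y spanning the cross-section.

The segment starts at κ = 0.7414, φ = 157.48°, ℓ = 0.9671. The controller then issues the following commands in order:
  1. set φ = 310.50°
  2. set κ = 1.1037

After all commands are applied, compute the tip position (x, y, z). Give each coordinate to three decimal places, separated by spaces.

initial: κ=0.7414, φ=157.48°, ℓ=0.9671
cmd 1: set φ=310.50° → (κ,φ,ℓ)=(0.7414,310.50°,0.9671) → tip=(0.2157,-0.2525,0.8863)
cmd 2: set κ=1.1037 → (κ,φ,ℓ)=(1.1037,310.50°,0.9671) → tip=(0.3046,-0.3566,0.7936)

0.305 -0.357 0.794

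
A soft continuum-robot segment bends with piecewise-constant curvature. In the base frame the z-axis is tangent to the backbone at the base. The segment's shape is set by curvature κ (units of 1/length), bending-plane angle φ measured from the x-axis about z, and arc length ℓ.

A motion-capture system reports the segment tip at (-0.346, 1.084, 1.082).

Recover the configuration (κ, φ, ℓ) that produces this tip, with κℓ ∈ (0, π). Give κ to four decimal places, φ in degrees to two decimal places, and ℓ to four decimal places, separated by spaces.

ρ = √(x²+y²) = √(-0.346² + 1.084²) = 1.13788
φ = atan2(y, x) mod 360° = atan2(1.084, -0.346) = 107.7025°
|p|² = ρ² + z² = 1.13788² + 1.082² = 2.46550
κ = 2ρ / |p|² = 2×1.13788 / 2.46550 = 0.92304
θ = 2·atan2(ρ, z) = 2·atan2(1.13788, 1.082) = 1.62113 rad
ℓ = θ/κ = 1.62113/0.92304 = 1.75629

0.9230 107.70 1.7563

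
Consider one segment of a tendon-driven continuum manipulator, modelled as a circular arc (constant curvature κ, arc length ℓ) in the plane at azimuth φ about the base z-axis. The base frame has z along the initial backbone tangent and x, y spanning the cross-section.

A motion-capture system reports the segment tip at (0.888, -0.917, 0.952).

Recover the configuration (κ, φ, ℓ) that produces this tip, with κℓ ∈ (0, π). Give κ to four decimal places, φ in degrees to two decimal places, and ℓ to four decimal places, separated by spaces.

1.0068 314.08 1.8474

ρ = √(x²+y²) = √(0.888² + -0.917²) = 1.27649
φ = atan2(y, x) mod 360° = atan2(-0.917, 0.888) = 314.0795°
|p|² = ρ² + z² = 1.27649² + 0.952² = 2.53574
κ = 2ρ / |p|² = 2×1.27649 / 2.53574 = 1.00680
θ = 2·atan2(ρ, z) = 2·atan2(1.27649, 0.952) = 1.85999 rad
ℓ = θ/κ = 1.85999/1.00680 = 1.84742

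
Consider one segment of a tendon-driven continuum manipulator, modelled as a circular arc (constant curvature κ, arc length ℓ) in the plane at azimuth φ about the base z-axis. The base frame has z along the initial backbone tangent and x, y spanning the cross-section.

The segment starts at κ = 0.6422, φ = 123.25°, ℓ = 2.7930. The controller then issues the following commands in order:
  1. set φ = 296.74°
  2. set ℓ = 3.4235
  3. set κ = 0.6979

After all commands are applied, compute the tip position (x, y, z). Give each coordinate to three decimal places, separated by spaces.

initial: κ=0.6422, φ=123.25°, ℓ=2.7930
cmd 1: set φ=296.74° → (κ,φ,ℓ)=(0.6422,296.74°,2.7930) → tip=(0.8555,-1.6980,1.5186)
cmd 2: set ℓ=3.4235 → (κ,φ,ℓ)=(0.6422,296.74°,3.4235) → tip=(1.1121,-2.2074,1.2603)
cmd 3: set κ=0.6979 → (κ,φ,ℓ)=(0.6979,296.74°,3.4235) → tip=(1.1154,-2.2139,0.9791)

1.115 -2.214 0.979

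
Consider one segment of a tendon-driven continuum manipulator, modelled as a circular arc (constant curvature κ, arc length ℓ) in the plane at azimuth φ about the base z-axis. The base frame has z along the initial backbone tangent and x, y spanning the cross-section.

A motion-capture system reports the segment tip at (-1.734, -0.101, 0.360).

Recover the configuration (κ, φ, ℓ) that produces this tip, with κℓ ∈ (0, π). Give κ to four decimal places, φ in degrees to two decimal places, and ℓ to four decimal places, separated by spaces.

ρ = √(x²+y²) = √(-1.734² + -0.101²) = 1.73694
φ = atan2(y, x) mod 360° = atan2(-0.101, -1.734) = 183.3335°
|p|² = ρ² + z² = 1.73694² + 0.360² = 3.14656
κ = 2ρ / |p|² = 2×1.73694 / 3.14656 = 1.10403
θ = 2·atan2(ρ, z) = 2·atan2(1.73694, 0.360) = 2.73286 rad
ℓ = θ/κ = 2.73286/1.10403 = 2.47536

1.1040 183.33 2.4754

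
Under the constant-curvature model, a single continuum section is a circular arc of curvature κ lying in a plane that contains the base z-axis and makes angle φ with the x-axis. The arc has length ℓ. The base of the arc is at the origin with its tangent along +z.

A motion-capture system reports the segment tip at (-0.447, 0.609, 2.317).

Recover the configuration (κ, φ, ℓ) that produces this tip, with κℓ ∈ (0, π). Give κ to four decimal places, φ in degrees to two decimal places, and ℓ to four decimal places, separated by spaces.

0.2544 126.28 2.4779

ρ = √(x²+y²) = √(-0.447² + 0.609²) = 0.75544
φ = atan2(y, x) mod 360° = atan2(0.609, -0.447) = 126.2783°
|p|² = ρ² + z² = 0.75544² + 2.317² = 5.93918
κ = 2ρ / |p|² = 2×0.75544 / 5.93918 = 0.25439
θ = 2·atan2(ρ, z) = 2·atan2(0.75544, 2.317) = 0.63035 rad
ℓ = θ/κ = 0.63035/0.25439 = 2.47786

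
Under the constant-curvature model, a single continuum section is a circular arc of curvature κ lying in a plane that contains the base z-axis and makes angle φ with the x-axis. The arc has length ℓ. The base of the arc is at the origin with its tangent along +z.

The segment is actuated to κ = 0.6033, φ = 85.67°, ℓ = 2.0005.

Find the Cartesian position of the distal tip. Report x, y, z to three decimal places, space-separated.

θ = κ·ℓ = 0.6033 × 2.0005 = 1.20690 rad
ρ = (1 − cos θ)/κ = (1 − 0.35592)/0.6033 = 1.06760
z = sin θ / κ = 0.93452/0.6033 = 1.54901
x = ρ cos φ = 1.06760 × cos(85.67°) = 0.08060
y = ρ sin φ = 1.06760 × sin(85.67°) = 1.06455

0.081 1.065 1.549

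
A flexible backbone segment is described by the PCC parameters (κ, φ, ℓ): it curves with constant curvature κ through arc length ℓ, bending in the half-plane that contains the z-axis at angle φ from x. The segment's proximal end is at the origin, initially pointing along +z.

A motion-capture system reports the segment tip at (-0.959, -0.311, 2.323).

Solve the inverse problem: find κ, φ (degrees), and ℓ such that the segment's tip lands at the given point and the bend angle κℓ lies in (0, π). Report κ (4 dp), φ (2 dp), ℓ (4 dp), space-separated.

ρ = √(x²+y²) = √(-0.959² + -0.311²) = 1.00817
φ = atan2(y, x) mod 360° = atan2(-0.311, -0.959) = 197.9677°
|p|² = ρ² + z² = 1.00817² + 2.323² = 6.41273
κ = 2ρ / |p|² = 2×1.00817 / 6.41273 = 0.31443
θ = 2·atan2(ρ, z) = 2·atan2(1.00817, 2.323) = 0.81893 rad
ℓ = θ/κ = 0.81893/0.31443 = 2.60451

0.3144 197.97 2.6045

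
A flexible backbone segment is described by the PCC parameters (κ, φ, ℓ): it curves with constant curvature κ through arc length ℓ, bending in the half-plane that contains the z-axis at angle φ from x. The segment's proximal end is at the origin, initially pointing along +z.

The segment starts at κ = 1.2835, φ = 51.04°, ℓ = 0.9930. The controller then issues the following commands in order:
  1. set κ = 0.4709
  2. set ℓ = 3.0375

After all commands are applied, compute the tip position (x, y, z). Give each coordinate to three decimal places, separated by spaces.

initial: κ=1.2835, φ=51.04°, ℓ=0.9930
cmd 1: set κ=0.4709 → (κ,φ,ℓ)=(0.4709,51.04°,0.9930) → tip=(0.1433,0.1773,0.9572)
cmd 2: set ℓ=3.0375 → (κ,φ,ℓ)=(0.4709,51.04°,3.0375) → tip=(1.1484,1.4201,2.1027)

1.148 1.420 2.103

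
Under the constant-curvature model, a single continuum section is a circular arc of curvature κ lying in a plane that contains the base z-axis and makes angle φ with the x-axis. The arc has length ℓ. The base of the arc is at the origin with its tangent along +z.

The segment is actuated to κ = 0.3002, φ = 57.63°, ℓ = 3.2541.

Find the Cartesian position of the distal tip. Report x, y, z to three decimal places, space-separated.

0.785 1.239 2.761

θ = κ·ℓ = 0.3002 × 3.2541 = 0.97688 rad
ρ = (1 − cos θ)/κ = (1 − 0.55961)/0.3002 = 1.46699
z = sin θ / κ = 0.82876/0.3002 = 2.76068
x = ρ cos φ = 1.46699 × cos(57.63°) = 0.78540
y = ρ sin φ = 1.46699 × sin(57.63°) = 1.23903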